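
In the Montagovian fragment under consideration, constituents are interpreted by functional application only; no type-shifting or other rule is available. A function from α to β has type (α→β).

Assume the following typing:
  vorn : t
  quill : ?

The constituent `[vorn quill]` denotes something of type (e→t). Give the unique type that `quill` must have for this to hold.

(t→(e→t))

[vorn quill] must have type (e→t). The sister vorn has type t; that is not a function onto (e→t), so quill must be the functor, of type (t→(e→t)).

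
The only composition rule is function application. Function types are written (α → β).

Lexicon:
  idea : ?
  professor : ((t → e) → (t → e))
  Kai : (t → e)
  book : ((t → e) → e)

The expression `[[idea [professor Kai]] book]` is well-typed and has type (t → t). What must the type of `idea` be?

((t → e) → (((t → e) → e) → (t → t)))

[[idea [professor Kai]] book] is required to be (t → t). book : ((t → e) → e) cannot yield (t → t) as functor, so [idea [professor Kai]] : (((t → e) → e) → (t → t)).
[idea [professor Kai]] is required to be (((t → e) → e) → (t → t)). [professor Kai] : (t → e) cannot yield (((t → e) → e) → (t → t)) as functor, so idea : ((t → e) → (((t → e) → e) → (t → t))).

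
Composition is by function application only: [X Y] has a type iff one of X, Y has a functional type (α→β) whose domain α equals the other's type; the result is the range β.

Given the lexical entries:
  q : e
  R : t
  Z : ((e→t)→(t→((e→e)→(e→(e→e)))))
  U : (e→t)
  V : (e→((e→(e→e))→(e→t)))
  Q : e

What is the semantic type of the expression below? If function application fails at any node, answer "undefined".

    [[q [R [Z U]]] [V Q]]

At [Z U], Z : ((e→t)→(t→((e→e)→(e→(e→e))))) takes U : (e→t), giving (t→((e→e)→(e→(e→e)))).
At [R [Z U]], [Z U] : (t→((e→e)→(e→(e→e)))) takes R : t, giving ((e→e)→(e→(e→e))).
At [q [R [Z U]]]: neither e nor ((e→e)→(e→(e→e))) can take the other as argument; the node is ill-typed.

undefined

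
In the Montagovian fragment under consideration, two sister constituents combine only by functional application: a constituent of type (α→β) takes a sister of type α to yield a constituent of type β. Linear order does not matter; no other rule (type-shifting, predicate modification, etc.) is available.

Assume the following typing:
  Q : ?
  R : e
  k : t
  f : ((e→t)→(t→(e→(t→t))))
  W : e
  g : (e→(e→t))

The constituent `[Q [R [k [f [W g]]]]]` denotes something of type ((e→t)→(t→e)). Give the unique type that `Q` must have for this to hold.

((t→t)→((e→t)→(t→e)))

[Q [R [k [f [W g]]]]] is required to be ((e→t)→(t→e)). [R [k [f [W g]]]] : (t→t) cannot yield ((e→t)→(t→e)) as functor, so Q : ((t→t)→((e→t)→(t→e))).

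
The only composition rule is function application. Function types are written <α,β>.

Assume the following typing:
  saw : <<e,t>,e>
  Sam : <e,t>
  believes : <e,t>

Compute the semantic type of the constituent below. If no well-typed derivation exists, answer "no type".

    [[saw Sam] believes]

[saw Sam]: <<e,t>,e> applied to <e,t> yields e.
[[saw Sam] believes]: <e,t> applied to e yields t.

t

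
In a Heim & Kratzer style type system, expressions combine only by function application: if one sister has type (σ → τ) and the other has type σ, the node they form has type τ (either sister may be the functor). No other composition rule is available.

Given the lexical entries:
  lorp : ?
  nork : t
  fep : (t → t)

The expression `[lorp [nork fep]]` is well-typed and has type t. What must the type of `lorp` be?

(t → t)

For [lorp [nork fep]] to have type t with [nork fep] of type t, lorp must be the function: lorp : (t → t).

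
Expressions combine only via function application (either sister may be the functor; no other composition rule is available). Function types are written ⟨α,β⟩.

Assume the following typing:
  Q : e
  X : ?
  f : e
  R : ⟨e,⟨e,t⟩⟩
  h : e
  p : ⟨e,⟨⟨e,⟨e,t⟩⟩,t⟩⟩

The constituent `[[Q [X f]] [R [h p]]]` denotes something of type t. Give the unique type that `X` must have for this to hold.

At [[Q [X f]] [R [h p]]] (required: t): [R [h p]] is t, which is not a function with range t; hence [Q [X f]] is the functor — type ⟨t,t⟩.
At [Q [X f]] (required: ⟨t,t⟩): Q is e, which is not a function with range ⟨t,t⟩; hence [X f] is the functor — type ⟨e,⟨t,t⟩⟩.
At [X f] (required: ⟨e,⟨t,t⟩⟩): f is e, which is not a function with range ⟨e,⟨t,t⟩⟩; hence X is the functor — type ⟨e,⟨e,⟨t,t⟩⟩⟩.

⟨e,⟨e,⟨t,t⟩⟩⟩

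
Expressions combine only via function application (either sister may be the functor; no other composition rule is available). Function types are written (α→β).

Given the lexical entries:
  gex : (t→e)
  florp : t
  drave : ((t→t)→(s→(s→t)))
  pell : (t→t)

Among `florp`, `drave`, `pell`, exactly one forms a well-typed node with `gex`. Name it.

florp

florp — combines: gex : (t→e) takes florp : t as argument, giving e.
drave : ((t→t)→(s→(s→t))) — does not combine with gex.
pell : (t→t) — does not combine with gex.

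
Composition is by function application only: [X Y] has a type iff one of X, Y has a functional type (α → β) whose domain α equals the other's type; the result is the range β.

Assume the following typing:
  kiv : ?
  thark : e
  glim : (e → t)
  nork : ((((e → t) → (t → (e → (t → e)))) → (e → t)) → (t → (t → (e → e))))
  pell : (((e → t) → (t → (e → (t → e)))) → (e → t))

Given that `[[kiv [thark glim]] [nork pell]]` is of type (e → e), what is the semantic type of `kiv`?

(t → ((t → (t → (e → e))) → (e → e)))

[[kiv [thark glim]] [nork pell]] must have type (e → e). The sister [nork pell] has type (t → (t → (e → e))); that is not a function onto (e → e), so [kiv [thark glim]] must be the functor, of type ((t → (t → (e → e))) → (e → e)).
[kiv [thark glim]] must have type ((t → (t → (e → e))) → (e → e)). The sister [thark glim] has type t; that is not a function onto ((t → (t → (e → e))) → (e → e)), so kiv must be the functor, of type (t → ((t → (t → (e → e))) → (e → e))).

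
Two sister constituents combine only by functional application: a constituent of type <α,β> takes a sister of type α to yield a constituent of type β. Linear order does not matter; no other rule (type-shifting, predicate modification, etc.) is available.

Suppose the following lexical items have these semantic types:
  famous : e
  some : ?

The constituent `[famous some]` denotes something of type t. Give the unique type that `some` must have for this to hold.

<e,t>

[famous some] is required to be t. famous : e cannot yield t as functor, so some : <e,t>.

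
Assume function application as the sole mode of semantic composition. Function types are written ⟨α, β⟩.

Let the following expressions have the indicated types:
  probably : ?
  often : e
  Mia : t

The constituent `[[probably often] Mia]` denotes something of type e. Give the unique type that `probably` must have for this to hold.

For [[probably often] Mia] to have type e with Mia of type t, [probably often] must be the function: [probably often] : ⟨t, e⟩.
For [probably often] to have type ⟨t, e⟩ with often of type e, probably must be the function: probably : ⟨e, ⟨t, e⟩⟩.

⟨e, ⟨t, e⟩⟩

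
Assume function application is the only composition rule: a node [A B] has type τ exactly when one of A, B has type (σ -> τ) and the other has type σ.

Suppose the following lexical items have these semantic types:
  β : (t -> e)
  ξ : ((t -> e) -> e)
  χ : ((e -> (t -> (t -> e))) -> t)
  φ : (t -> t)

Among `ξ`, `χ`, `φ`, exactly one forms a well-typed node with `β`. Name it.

ξ — combines: ξ : ((t -> e) -> e) takes β : (t -> e) as argument, giving e.
χ : ((e -> (t -> (t -> e))) -> t) — does not combine with β.
φ : (t -> t) — does not combine with β.

ξ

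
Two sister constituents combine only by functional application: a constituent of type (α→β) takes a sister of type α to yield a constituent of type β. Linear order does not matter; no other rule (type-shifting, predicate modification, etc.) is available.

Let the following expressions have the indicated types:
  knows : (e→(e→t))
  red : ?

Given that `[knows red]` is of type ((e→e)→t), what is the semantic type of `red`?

At [knows red] (required: ((e→e)→t)): knows is (e→(e→t)), which is not a function with range ((e→e)→t); hence red is the functor — type ((e→(e→t))→((e→e)→t)).

((e→(e→t))→((e→e)→t))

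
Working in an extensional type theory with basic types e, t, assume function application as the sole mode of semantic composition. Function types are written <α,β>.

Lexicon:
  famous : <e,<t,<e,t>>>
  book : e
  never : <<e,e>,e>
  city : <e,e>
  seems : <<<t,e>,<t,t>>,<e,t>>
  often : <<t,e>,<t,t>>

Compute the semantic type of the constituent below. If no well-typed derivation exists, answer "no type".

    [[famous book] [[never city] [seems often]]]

<e,t>

At [famous book], famous : <e,<t,<e,t>>> takes book : e, giving <t,<e,t>>.
At [never city], never : <<e,e>,e> takes city : <e,e>, giving e.
At [seems often], seems : <<<t,e>,<t,t>>,<e,t>> takes often : <<t,e>,<t,t>>, giving <e,t>.
At [[never city] [seems often]], [seems often] : <e,t> takes [never city] : e, giving t.
At [[famous book] [[never city] [seems often]]], [famous book] : <t,<e,t>> takes [[never city] [seems often]] : t, giving <e,t>.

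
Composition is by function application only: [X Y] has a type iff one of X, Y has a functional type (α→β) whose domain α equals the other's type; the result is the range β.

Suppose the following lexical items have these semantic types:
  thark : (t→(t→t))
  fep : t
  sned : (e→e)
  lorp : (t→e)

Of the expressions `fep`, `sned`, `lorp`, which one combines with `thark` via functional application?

fep

fep — combines: thark : (t→(t→t)) takes fep : t as argument, giving (t→t).
sned : (e→e) — neither side's domain matches the other.
lorp : (t→e) — neither side's domain matches the other.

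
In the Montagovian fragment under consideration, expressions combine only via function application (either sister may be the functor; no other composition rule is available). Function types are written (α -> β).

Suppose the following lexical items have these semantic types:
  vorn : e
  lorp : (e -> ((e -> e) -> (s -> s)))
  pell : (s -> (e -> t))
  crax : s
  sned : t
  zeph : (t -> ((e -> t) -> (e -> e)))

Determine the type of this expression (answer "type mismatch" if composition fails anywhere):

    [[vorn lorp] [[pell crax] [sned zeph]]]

[vorn lorp]: lorp is (e -> ((e -> e) -> (s -> s))), vorn is e; result ((e -> e) -> (s -> s)).
[pell crax]: pell is (s -> (e -> t)), crax is s; result (e -> t).
[sned zeph]: zeph is (t -> ((e -> t) -> (e -> e))), sned is t; result ((e -> t) -> (e -> e)).
[[pell crax] [sned zeph]]: [sned zeph] is ((e -> t) -> (e -> e)), [pell crax] is (e -> t); result (e -> e).
[[vorn lorp] [[pell crax] [sned zeph]]]: [vorn lorp] is ((e -> e) -> (s -> s)), [[pell crax] [sned zeph]] is (e -> e); result (s -> s).

(s -> s)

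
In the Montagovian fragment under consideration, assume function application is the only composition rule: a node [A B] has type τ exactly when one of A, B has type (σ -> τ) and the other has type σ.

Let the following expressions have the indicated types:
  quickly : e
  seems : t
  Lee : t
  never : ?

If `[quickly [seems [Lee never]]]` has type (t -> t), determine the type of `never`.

(t -> (t -> (e -> (t -> t))))

For [quickly [seems [Lee never]]] to have type (t -> t) with quickly of type e, [seems [Lee never]] must be the function: [seems [Lee never]] : (e -> (t -> t)).
For [seems [Lee never]] to have type (e -> (t -> t)) with seems of type t, [Lee never] must be the function: [Lee never] : (t -> (e -> (t -> t))).
For [Lee never] to have type (t -> (e -> (t -> t))) with Lee of type t, never must be the function: never : (t -> (t -> (e -> (t -> t)))).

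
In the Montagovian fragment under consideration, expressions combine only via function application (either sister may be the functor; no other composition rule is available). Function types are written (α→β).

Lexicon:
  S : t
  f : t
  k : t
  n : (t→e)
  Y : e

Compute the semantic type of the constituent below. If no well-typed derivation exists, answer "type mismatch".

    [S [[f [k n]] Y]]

type mismatch

[k n] — n of type (t→e) combines with k of type t: type e.
[f [k n]]: t with e — neither is a function whose domain matches the other; composition fails here.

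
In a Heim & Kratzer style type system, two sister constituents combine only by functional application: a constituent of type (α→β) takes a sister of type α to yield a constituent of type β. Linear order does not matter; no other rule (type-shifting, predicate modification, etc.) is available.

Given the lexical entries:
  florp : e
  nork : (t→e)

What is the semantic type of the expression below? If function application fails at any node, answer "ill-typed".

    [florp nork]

ill-typed

[florp nork]: e with (t→e) — neither is a function whose domain matches the other; composition fails here.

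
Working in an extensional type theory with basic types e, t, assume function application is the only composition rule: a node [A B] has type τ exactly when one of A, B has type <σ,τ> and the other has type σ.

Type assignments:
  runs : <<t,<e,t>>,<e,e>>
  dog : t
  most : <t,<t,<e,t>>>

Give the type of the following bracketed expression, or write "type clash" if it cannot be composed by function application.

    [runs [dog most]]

<e,e>

[dog most]: most is <t,<t,<e,t>>>, dog is t; result <t,<e,t>>.
[runs [dog most]]: runs is <<t,<e,t>>,<e,e>>, [dog most] is <t,<e,t>>; result <e,e>.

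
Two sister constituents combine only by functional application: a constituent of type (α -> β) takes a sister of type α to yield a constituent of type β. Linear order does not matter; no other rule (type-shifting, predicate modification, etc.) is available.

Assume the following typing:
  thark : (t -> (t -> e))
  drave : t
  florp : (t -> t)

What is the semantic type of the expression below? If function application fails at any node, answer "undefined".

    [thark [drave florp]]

(t -> e)

[drave florp]: (t -> t) applied to t yields t.
[thark [drave florp]]: (t -> (t -> e)) applied to t yields (t -> e).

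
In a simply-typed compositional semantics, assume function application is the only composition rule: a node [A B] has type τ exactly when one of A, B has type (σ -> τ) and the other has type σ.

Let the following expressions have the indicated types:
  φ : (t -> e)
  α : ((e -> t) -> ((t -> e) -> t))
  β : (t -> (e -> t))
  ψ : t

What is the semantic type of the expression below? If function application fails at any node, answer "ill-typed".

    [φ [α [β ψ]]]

[β ψ]: (t -> (e -> t)) applied to t yields (e -> t).
[α [β ψ]]: ((e -> t) -> ((t -> e) -> t)) applied to (e -> t) yields ((t -> e) -> t).
[φ [α [β ψ]]]: ((t -> e) -> t) applied to (t -> e) yields t.

t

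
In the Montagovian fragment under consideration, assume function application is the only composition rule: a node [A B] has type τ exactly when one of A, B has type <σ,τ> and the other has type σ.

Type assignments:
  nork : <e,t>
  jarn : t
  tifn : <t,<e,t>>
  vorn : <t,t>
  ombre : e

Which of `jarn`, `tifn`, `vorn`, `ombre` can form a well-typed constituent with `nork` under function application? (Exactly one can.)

jarn : t — nork needs e; jarn needs nothing (atomic); neither fits.
tifn : <t,<e,t>> — nork needs e; tifn needs t; neither fits.
vorn : <t,t> — nork needs e; vorn needs t; neither fits.
ombre — combines: nork : <e,t> takes ombre : e as argument, giving t.

ombre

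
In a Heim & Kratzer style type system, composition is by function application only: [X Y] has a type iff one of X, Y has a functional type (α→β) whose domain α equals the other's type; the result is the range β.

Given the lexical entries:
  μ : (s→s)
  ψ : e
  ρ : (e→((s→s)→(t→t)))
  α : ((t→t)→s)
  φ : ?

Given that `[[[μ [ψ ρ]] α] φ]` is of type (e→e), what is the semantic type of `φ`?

[[[μ [ψ ρ]] α] φ] must have type (e→e). The sister [[μ [ψ ρ]] α] has type s; that is not a function onto (e→e), so φ must be the functor, of type (s→(e→e)).

(s→(e→e))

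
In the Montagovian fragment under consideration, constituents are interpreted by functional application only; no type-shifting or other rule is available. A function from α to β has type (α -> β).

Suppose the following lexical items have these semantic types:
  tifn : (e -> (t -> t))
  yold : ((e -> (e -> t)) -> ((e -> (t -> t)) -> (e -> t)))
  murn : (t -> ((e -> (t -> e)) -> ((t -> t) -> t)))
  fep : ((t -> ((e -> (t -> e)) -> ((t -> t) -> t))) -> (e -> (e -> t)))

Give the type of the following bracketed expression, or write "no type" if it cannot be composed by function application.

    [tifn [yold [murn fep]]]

(e -> t)

[murn fep] — fep of type ((t -> ((e -> (t -> e)) -> ((t -> t) -> t))) -> (e -> (e -> t))) combines with murn of type (t -> ((e -> (t -> e)) -> ((t -> t) -> t))): type (e -> (e -> t)).
[yold [murn fep]] — yold of type ((e -> (e -> t)) -> ((e -> (t -> t)) -> (e -> t))) combines with [murn fep] of type (e -> (e -> t)): type ((e -> (t -> t)) -> (e -> t)).
[tifn [yold [murn fep]]] — [yold [murn fep]] of type ((e -> (t -> t)) -> (e -> t)) combines with tifn of type (e -> (t -> t)): type (e -> t).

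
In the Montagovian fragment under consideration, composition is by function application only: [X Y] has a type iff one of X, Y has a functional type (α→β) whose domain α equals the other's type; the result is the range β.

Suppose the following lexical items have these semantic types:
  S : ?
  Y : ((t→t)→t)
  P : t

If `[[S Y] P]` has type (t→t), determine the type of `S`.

(((t→t)→t)→(t→(t→t)))

[[S Y] P] must have type (t→t). The sister P has type t; that is not a function onto (t→t), so [S Y] must be the functor, of type (t→(t→t)).
[S Y] must have type (t→(t→t)). The sister Y has type ((t→t)→t); that is not a function onto (t→(t→t)), so S must be the functor, of type (((t→t)→t)→(t→(t→t))).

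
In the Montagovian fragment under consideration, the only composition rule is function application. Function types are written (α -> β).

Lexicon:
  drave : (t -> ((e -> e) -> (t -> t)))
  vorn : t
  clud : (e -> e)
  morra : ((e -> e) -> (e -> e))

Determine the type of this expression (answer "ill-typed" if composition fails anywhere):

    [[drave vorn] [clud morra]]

(t -> t)

At [drave vorn], drave : (t -> ((e -> e) -> (t -> t))) takes vorn : t, giving ((e -> e) -> (t -> t)).
At [clud morra], morra : ((e -> e) -> (e -> e)) takes clud : (e -> e), giving (e -> e).
At [[drave vorn] [clud morra]], [drave vorn] : ((e -> e) -> (t -> t)) takes [clud morra] : (e -> e), giving (t -> t).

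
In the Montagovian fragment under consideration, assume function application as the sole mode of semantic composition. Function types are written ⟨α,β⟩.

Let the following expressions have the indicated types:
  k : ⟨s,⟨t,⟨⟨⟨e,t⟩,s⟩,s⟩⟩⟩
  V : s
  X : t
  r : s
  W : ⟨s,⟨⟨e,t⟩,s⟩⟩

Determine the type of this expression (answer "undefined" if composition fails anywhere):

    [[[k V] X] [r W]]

s

[k V]: k is ⟨s,⟨t,⟨⟨⟨e,t⟩,s⟩,s⟩⟩⟩, V is s; result ⟨t,⟨⟨⟨e,t⟩,s⟩,s⟩⟩.
[[k V] X]: [k V] is ⟨t,⟨⟨⟨e,t⟩,s⟩,s⟩⟩, X is t; result ⟨⟨⟨e,t⟩,s⟩,s⟩.
[r W]: W is ⟨s,⟨⟨e,t⟩,s⟩⟩, r is s; result ⟨⟨e,t⟩,s⟩.
[[[k V] X] [r W]]: [[k V] X] is ⟨⟨⟨e,t⟩,s⟩,s⟩, [r W] is ⟨⟨e,t⟩,s⟩; result s.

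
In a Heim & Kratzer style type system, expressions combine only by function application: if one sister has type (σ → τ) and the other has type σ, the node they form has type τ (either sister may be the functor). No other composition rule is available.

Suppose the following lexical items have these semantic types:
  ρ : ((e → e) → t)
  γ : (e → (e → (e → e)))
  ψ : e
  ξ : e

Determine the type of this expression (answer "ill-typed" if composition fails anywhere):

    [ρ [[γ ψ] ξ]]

t

[γ ψ]: γ is (e → (e → (e → e))), ψ is e; result (e → (e → e)).
[[γ ψ] ξ]: [γ ψ] is (e → (e → e)), ξ is e; result (e → e).
[ρ [[γ ψ] ξ]]: ρ is ((e → e) → t), [[γ ψ] ξ] is (e → e); result t.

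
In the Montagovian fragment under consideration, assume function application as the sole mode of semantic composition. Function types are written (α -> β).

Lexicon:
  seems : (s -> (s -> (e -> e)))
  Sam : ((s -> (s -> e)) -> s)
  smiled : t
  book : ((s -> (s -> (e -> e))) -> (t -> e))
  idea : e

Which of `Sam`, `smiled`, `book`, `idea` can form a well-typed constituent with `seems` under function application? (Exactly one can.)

Sam : ((s -> (s -> e)) -> s) — no; seems wants s, and Sam wants (s -> (s -> e)).
smiled : t — no; seems wants s, and smiled wants nothing (atomic).
book — combines: book : ((s -> (s -> (e -> e))) -> (t -> e)) takes seems : (s -> (s -> (e -> e))) as argument, giving (t -> e).
idea : e — no; seems wants s, and idea wants nothing (atomic).

book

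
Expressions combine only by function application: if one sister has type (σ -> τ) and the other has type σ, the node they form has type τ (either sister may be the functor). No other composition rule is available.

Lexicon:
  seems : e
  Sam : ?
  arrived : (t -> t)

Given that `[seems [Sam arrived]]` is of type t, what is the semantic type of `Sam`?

((t -> t) -> (e -> t))

[seems [Sam arrived]] is required to be t. seems : e cannot yield t as functor, so [Sam arrived] : (e -> t).
[Sam arrived] is required to be (e -> t). arrived : (t -> t) cannot yield (e -> t) as functor, so Sam : ((t -> t) -> (e -> t)).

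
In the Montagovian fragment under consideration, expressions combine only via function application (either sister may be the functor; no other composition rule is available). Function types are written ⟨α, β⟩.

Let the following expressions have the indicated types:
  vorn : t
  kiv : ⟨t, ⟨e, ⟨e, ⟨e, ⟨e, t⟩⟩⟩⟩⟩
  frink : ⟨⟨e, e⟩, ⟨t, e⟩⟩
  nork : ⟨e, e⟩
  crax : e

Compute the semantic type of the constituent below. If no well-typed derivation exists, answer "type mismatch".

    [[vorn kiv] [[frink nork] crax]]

[vorn kiv]: ⟨t, ⟨e, ⟨e, ⟨e, ⟨e, t⟩⟩⟩⟩⟩ applied to t yields ⟨e, ⟨e, ⟨e, ⟨e, t⟩⟩⟩⟩.
[frink nork]: ⟨⟨e, e⟩, ⟨t, e⟩⟩ applied to ⟨e, e⟩ yields ⟨t, e⟩.
At [[frink nork] crax]: neither ⟨t, e⟩ nor e can take the other as argument; the node is ill-typed.

type mismatch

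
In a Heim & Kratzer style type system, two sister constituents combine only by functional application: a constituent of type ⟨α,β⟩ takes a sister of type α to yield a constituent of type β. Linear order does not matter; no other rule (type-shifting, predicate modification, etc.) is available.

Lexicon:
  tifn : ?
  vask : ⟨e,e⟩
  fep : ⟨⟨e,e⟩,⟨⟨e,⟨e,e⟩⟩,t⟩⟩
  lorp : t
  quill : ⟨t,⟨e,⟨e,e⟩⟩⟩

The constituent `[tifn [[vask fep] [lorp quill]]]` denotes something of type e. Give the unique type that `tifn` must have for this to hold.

At [tifn [[vask fep] [lorp quill]]] (required: e): [[vask fep] [lorp quill]] is t, which is not a function with range e; hence tifn is the functor — type ⟨t,e⟩.

⟨t,e⟩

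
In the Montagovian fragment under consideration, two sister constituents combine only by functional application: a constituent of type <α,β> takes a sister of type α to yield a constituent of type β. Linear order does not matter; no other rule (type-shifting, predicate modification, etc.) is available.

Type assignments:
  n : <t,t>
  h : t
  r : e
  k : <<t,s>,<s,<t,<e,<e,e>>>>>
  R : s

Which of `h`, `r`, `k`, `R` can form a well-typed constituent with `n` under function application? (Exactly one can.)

h

h — combines: n : <t,t> takes h : t as argument, giving t.
r : e — no; n wants t, and r wants nothing (atomic).
k : <<t,s>,<s,<t,<e,<e,e>>>>> — no; n wants t, and k wants <t,s>.
R : s — no; n wants t, and R wants nothing (atomic).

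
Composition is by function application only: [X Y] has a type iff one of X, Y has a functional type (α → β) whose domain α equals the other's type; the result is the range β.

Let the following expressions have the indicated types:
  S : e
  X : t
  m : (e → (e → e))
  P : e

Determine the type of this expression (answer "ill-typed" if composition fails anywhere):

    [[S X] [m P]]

At [S X]: neither e nor t can take the other as argument; the node is ill-typed.

ill-typed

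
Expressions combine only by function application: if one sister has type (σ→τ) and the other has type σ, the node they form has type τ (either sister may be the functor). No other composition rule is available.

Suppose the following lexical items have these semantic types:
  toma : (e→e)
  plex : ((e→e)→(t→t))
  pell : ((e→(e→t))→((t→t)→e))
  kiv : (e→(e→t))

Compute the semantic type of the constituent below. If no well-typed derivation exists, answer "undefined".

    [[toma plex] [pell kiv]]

e

[toma plex]: functor plex : ((e→e)→(t→t)), argument toma : (e→e); result (t→t).
[pell kiv]: functor pell : ((e→(e→t))→((t→t)→e)), argument kiv : (e→(e→t)); result ((t→t)→e).
[[toma plex] [pell kiv]]: functor [pell kiv] : ((t→t)→e), argument [toma plex] : (t→t); result e.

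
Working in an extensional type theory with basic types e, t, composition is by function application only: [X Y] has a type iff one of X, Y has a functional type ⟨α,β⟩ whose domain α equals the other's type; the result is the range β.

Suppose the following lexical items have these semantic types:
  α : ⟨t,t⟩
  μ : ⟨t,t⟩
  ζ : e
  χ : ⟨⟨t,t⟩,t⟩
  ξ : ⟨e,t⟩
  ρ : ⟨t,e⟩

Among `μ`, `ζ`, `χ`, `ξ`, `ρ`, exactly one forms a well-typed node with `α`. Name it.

μ : ⟨t,t⟩ — neither side's domain matches the other.
ζ : e — neither side's domain matches the other.
χ — combines: χ : ⟨⟨t,t⟩,t⟩ takes α : ⟨t,t⟩ as argument, giving t.
ξ : ⟨e,t⟩ — neither side's domain matches the other.
ρ : ⟨t,e⟩ — neither side's domain matches the other.

χ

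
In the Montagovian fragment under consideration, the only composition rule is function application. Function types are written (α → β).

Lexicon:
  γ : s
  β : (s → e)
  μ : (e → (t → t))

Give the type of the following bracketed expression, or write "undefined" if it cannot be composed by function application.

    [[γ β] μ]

[γ β]: β is (s → e), γ is s; result e.
[[γ β] μ]: μ is (e → (t → t)), [γ β] is e; result (t → t).

(t → t)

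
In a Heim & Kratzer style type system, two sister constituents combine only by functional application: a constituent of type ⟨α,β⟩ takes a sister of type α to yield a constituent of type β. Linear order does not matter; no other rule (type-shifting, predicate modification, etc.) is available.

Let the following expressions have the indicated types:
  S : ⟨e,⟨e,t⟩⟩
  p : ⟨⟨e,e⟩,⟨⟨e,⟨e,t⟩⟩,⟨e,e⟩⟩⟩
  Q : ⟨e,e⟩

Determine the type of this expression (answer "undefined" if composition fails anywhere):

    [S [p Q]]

⟨e,e⟩

[p Q]: p is ⟨⟨e,e⟩,⟨⟨e,⟨e,t⟩⟩,⟨e,e⟩⟩⟩, Q is ⟨e,e⟩; result ⟨⟨e,⟨e,t⟩⟩,⟨e,e⟩⟩.
[S [p Q]]: [p Q] is ⟨⟨e,⟨e,t⟩⟩,⟨e,e⟩⟩, S is ⟨e,⟨e,t⟩⟩; result ⟨e,e⟩.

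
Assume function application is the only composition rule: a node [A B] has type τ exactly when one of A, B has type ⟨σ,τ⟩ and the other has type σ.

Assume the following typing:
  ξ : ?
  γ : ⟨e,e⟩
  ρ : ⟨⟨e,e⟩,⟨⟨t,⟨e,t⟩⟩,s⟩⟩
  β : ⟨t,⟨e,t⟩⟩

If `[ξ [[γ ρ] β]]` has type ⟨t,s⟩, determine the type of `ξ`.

[ξ [[γ ρ] β]] must have type ⟨t,s⟩. The sister [[γ ρ] β] has type s; that is not a function onto ⟨t,s⟩, so ξ must be the functor, of type ⟨s,⟨t,s⟩⟩.

⟨s,⟨t,s⟩⟩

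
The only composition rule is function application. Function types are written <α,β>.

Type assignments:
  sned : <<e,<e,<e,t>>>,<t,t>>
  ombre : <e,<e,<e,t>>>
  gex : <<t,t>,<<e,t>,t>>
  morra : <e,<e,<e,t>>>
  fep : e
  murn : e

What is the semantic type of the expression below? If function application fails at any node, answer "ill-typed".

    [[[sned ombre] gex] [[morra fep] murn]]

At [sned ombre], sned : <<e,<e,<e,t>>>,<t,t>> takes ombre : <e,<e,<e,t>>>, giving <t,t>.
At [[sned ombre] gex], gex : <<t,t>,<<e,t>,t>> takes [sned ombre] : <t,t>, giving <<e,t>,t>.
At [morra fep], morra : <e,<e,<e,t>>> takes fep : e, giving <e,<e,t>>.
At [[morra fep] murn], [morra fep] : <e,<e,t>> takes murn : e, giving <e,t>.
At [[[sned ombre] gex] [[morra fep] murn]], [[sned ombre] gex] : <<e,t>,t> takes [[morra fep] murn] : <e,t>, giving t.

t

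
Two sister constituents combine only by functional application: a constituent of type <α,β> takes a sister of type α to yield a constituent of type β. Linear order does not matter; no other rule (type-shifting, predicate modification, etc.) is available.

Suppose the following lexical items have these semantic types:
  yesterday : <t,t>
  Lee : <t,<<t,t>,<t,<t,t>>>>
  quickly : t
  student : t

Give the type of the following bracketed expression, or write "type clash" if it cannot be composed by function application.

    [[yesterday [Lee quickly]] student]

<t,t>

[Lee quickly]: functor Lee : <t,<<t,t>,<t,<t,t>>>>, argument quickly : t; result <<t,t>,<t,<t,t>>>.
[yesterday [Lee quickly]]: functor [Lee quickly] : <<t,t>,<t,<t,t>>>, argument yesterday : <t,t>; result <t,<t,t>>.
[[yesterday [Lee quickly]] student]: functor [yesterday [Lee quickly]] : <t,<t,t>>, argument student : t; result <t,t>.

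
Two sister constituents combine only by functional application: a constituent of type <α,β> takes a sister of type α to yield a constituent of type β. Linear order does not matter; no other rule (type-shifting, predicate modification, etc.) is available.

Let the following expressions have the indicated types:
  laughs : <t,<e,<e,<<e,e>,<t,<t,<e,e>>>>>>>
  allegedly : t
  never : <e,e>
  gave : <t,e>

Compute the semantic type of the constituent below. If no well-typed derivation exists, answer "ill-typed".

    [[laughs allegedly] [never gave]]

[laughs allegedly]: functor laughs : <t,<e,<e,<<e,e>,<t,<t,<e,e>>>>>>>, argument allegedly : t; result <e,<e,<<e,e>,<t,<t,<e,e>>>>>>.
At [never gave]: neither <e,e> nor <t,e> can take the other as argument; the node is ill-typed.

ill-typed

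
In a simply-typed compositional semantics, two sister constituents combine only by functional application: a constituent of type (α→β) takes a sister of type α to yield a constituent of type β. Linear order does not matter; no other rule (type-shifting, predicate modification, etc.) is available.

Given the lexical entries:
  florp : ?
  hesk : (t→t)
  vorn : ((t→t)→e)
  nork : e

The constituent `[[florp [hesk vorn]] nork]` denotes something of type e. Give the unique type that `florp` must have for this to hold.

(e→(e→e))

For [[florp [hesk vorn]] nork] to have type e with nork of type e, [florp [hesk vorn]] must be the function: [florp [hesk vorn]] : (e→e).
For [florp [hesk vorn]] to have type (e→e) with [hesk vorn] of type e, florp must be the function: florp : (e→(e→e)).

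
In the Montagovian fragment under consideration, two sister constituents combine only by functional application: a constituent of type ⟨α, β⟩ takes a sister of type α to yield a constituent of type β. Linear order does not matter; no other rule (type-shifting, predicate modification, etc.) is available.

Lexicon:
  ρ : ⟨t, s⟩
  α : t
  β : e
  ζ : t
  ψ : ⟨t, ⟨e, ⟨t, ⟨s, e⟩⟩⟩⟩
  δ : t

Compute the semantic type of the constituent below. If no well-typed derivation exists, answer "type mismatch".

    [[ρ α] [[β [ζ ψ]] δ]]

e

At [ρ α], ρ : ⟨t, s⟩ takes α : t, giving s.
At [ζ ψ], ψ : ⟨t, ⟨e, ⟨t, ⟨s, e⟩⟩⟩⟩ takes ζ : t, giving ⟨e, ⟨t, ⟨s, e⟩⟩⟩.
At [β [ζ ψ]], [ζ ψ] : ⟨e, ⟨t, ⟨s, e⟩⟩⟩ takes β : e, giving ⟨t, ⟨s, e⟩⟩.
At [[β [ζ ψ]] δ], [β [ζ ψ]] : ⟨t, ⟨s, e⟩⟩ takes δ : t, giving ⟨s, e⟩.
At [[ρ α] [[β [ζ ψ]] δ]], [[β [ζ ψ]] δ] : ⟨s, e⟩ takes [ρ α] : s, giving e.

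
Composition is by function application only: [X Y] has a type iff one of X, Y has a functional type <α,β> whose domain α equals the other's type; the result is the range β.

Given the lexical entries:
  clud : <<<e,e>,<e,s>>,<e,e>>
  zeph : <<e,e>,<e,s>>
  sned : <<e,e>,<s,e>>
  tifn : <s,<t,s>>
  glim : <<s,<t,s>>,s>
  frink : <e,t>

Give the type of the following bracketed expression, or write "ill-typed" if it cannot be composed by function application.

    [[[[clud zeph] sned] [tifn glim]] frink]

t

[clud zeph] — clud of type <<<e,e>,<e,s>>,<e,e>> combines with zeph of type <<e,e>,<e,s>>: type <e,e>.
[[clud zeph] sned] — sned of type <<e,e>,<s,e>> combines with [clud zeph] of type <e,e>: type <s,e>.
[tifn glim] — glim of type <<s,<t,s>>,s> combines with tifn of type <s,<t,s>>: type s.
[[[clud zeph] sned] [tifn glim]] — [[clud zeph] sned] of type <s,e> combines with [tifn glim] of type s: type e.
[[[[clud zeph] sned] [tifn glim]] frink] — frink of type <e,t> combines with [[[clud zeph] sned] [tifn glim]] of type e: type t.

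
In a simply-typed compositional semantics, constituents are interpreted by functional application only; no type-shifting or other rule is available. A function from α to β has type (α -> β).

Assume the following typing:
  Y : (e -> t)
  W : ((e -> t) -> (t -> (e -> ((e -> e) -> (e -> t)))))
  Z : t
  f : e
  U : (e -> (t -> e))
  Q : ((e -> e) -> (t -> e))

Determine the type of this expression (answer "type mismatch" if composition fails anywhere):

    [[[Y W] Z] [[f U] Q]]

[Y W]: functor W : ((e -> t) -> (t -> (e -> ((e -> e) -> (e -> t))))), argument Y : (e -> t); result (t -> (e -> ((e -> e) -> (e -> t)))).
[[Y W] Z]: functor [Y W] : (t -> (e -> ((e -> e) -> (e -> t)))), argument Z : t; result (e -> ((e -> e) -> (e -> t))).
[f U]: functor U : (e -> (t -> e)), argument f : e; result (t -> e).
At [[f U] Q]: neither (t -> e) nor ((e -> e) -> (t -> e)) can take the other as argument; the node is ill-typed.

type mismatch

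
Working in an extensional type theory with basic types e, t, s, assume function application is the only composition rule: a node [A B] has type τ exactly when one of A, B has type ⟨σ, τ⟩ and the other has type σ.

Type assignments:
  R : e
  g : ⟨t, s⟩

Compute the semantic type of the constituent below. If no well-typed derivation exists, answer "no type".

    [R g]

no type

[R g]: e and ⟨t, s⟩ cannot combine by function application — type clash.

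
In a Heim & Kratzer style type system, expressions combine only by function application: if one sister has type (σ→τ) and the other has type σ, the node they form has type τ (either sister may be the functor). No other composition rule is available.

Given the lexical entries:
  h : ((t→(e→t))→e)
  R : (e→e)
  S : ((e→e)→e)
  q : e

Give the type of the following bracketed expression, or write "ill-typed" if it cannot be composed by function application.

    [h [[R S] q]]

ill-typed

[R S]: ((e→e)→e) applied to (e→e) yields e.
[[R S] q]: e with e — neither is a function whose domain matches the other; composition fails here.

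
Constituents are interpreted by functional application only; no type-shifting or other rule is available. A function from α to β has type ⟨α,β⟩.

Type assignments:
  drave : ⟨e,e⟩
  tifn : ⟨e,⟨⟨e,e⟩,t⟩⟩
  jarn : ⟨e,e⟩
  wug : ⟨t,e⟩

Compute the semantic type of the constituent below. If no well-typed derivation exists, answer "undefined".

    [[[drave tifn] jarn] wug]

undefined

At [drave tifn]: neither ⟨e,e⟩ nor ⟨e,⟨⟨e,e⟩,t⟩⟩ can take the other as argument; the node is ill-typed.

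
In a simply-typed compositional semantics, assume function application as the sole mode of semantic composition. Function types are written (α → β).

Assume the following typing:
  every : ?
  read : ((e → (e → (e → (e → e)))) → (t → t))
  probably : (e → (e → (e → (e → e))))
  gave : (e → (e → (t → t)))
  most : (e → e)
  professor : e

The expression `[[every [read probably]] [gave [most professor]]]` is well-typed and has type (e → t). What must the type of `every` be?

((t → t) → ((e → (t → t)) → (e → t)))

[[every [read probably]] [gave [most professor]]] must have type (e → t). The sister [gave [most professor]] has type (e → (t → t)); that is not a function onto (e → t), so [every [read probably]] must be the functor, of type ((e → (t → t)) → (e → t)).
[every [read probably]] must have type ((e → (t → t)) → (e → t)). The sister [read probably] has type (t → t); that is not a function onto ((e → (t → t)) → (e → t)), so every must be the functor, of type ((t → t) → ((e → (t → t)) → (e → t))).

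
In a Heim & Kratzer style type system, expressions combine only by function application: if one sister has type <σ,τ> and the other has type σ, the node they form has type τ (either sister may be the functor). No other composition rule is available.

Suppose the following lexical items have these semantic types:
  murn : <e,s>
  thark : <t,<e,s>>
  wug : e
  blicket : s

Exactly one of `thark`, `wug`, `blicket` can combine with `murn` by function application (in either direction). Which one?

wug

thark : <t,<e,s>> — murn needs e; thark needs t; neither fits.
wug — combines: murn : <e,s> takes wug : e as argument, giving s.
blicket : s — murn needs e; blicket needs nothing (atomic); neither fits.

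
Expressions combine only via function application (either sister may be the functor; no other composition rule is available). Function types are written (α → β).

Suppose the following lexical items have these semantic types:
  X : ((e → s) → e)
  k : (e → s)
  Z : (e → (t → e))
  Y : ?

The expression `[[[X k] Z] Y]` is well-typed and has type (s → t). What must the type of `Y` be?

[[[X k] Z] Y] is required to be (s → t). [[X k] Z] : (t → e) cannot yield (s → t) as functor, so Y : ((t → e) → (s → t)).

((t → e) → (s → t))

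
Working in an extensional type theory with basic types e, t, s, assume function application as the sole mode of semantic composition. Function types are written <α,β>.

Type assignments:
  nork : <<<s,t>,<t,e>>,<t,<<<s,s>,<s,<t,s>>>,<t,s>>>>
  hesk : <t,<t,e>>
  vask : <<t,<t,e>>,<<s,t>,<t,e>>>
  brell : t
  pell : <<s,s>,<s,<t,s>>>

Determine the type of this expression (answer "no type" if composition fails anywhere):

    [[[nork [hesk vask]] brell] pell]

[hesk vask] — vask of type <<t,<t,e>>,<<s,t>,<t,e>>> combines with hesk of type <t,<t,e>>: type <<s,t>,<t,e>>.
[nork [hesk vask]] — nork of type <<<s,t>,<t,e>>,<t,<<<s,s>,<s,<t,s>>>,<t,s>>>> combines with [hesk vask] of type <<s,t>,<t,e>>: type <t,<<<s,s>,<s,<t,s>>>,<t,s>>>.
[[nork [hesk vask]] brell] — [nork [hesk vask]] of type <t,<<<s,s>,<s,<t,s>>>,<t,s>>> combines with brell of type t: type <<<s,s>,<s,<t,s>>>,<t,s>>.
[[[nork [hesk vask]] brell] pell] — [[nork [hesk vask]] brell] of type <<<s,s>,<s,<t,s>>>,<t,s>> combines with pell of type <<s,s>,<s,<t,s>>>: type <t,s>.

<t,s>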